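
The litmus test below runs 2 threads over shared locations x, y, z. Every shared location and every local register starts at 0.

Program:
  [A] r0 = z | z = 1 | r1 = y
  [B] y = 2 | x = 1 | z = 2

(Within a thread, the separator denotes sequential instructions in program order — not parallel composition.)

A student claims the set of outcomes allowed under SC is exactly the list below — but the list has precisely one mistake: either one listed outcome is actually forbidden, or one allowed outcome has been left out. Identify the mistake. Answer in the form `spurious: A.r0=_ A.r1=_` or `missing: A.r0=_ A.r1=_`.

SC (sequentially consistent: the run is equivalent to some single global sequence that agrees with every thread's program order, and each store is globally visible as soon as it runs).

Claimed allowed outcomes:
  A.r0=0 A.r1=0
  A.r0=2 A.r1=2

outcome vector order: (A.r0,A.r1)
[SC] allowed = {00, 02, 22}
SC∖claimed = {02}

missing: A.r0=0 A.r1=2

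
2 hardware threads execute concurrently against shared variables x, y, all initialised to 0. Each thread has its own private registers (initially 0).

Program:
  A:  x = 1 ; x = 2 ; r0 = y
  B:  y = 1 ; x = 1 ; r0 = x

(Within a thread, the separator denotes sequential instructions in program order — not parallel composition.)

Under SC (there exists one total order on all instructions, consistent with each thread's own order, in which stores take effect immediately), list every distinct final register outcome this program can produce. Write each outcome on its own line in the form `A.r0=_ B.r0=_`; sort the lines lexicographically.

outcome vector order: (A.r0,B.r0)
|SC outcomes| = 3

A.r0=0 B.r0=1
A.r0=1 B.r0=1
A.r0=1 B.r0=2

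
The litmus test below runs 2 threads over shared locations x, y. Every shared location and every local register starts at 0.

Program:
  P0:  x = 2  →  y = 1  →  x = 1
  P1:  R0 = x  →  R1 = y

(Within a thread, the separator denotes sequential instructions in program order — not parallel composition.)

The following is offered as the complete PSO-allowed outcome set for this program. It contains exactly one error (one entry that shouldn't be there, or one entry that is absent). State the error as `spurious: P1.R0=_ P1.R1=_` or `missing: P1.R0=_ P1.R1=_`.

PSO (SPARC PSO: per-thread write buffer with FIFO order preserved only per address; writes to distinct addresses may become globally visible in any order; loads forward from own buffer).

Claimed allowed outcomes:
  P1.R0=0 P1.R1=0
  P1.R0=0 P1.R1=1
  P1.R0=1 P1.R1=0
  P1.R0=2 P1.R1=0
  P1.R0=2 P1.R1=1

outcome vector order: (P1.R0,P1.R1)
PSO (6): 0/0, 0/1, 1/0, 1/1, 2/0, 2/1
PSO∖claimed = {1/1}

missing: P1.R0=1 P1.R1=1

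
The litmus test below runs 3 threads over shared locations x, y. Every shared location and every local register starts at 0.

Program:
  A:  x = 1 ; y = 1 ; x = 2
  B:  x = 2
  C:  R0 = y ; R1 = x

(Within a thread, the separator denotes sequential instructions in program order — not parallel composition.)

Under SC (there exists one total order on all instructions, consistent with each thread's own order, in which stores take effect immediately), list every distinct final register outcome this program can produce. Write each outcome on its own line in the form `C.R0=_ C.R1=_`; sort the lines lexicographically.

C.R0=0 C.R1=0
C.R0=0 C.R1=1
C.R0=0 C.R1=2
C.R0=1 C.R1=1
C.R0=1 C.R1=2

outcome vector order: (C.R0,C.R1)
|SC outcomes| = 5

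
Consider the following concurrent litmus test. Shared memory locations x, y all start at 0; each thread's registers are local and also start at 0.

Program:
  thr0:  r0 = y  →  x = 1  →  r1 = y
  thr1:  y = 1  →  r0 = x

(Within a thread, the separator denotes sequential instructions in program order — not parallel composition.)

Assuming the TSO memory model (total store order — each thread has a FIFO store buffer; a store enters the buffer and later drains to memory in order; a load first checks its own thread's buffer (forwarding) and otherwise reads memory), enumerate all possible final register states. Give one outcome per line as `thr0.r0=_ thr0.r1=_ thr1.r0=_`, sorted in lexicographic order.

outcome vector order: (thr0.r0,thr0.r1,thr1.r0)
|TSO outcomes| = 6

thr0.r0=0 thr0.r1=0 thr1.r0=0
thr0.r0=0 thr0.r1=0 thr1.r0=1
thr0.r0=0 thr0.r1=1 thr1.r0=0
thr0.r0=0 thr0.r1=1 thr1.r0=1
thr0.r0=1 thr0.r1=1 thr1.r0=0
thr0.r0=1 thr0.r1=1 thr1.r0=1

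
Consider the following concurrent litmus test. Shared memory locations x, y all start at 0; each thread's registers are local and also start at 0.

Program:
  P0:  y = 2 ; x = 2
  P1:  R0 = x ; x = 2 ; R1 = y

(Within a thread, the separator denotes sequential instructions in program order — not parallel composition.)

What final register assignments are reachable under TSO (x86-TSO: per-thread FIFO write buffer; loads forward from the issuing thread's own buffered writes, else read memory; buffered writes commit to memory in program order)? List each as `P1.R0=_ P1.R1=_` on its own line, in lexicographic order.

P1.R0=0 P1.R1=0
P1.R0=0 P1.R1=2
P1.R0=2 P1.R1=2

outcome vector order: (P1.R0,P1.R1)
|TSO outcomes| = 3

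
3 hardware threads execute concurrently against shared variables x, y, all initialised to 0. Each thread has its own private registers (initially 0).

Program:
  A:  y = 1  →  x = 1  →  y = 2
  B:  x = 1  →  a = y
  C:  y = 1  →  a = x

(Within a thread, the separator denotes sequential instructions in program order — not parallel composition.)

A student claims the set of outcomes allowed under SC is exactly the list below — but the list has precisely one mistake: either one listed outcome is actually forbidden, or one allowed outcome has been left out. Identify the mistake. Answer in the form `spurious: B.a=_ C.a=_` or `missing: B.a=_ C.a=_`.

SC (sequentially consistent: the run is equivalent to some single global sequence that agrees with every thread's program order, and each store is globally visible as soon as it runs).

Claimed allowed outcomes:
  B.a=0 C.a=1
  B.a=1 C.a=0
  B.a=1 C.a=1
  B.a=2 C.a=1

missing: B.a=2 C.a=0

outcome vector order: (B.a,C.a)
[SC] allowed = {<0 1>, <1 0>, <1 1>, <2 0>, <2 1>}
SC∖claimed = {<2 0>}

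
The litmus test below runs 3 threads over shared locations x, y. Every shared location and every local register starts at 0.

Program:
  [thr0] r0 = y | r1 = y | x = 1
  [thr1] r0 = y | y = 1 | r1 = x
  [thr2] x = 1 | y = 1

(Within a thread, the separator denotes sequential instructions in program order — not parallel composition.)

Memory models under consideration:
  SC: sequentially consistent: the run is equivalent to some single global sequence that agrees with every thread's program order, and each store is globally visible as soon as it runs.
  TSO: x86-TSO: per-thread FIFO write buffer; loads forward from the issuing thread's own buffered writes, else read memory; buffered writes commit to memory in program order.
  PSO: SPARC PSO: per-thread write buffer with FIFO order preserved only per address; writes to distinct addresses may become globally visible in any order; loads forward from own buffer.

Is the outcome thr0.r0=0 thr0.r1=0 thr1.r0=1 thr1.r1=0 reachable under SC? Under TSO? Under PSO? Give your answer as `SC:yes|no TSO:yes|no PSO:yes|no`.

outcome vector order: (thr0.r0,thr0.r1,thr1.r0,thr1.r1)
SC (9): (0,0,0,0), (0,0,0,1), (0,0,1,1), (0,1,0,0), (0,1,0,1), (0,1,1,1), (1,1,0,0), (1,1,0,1), (1,1,1,1)
TSO (9): (0,0,0,0), (0,0,0,1), (0,0,1,1), (0,1,0,0), (0,1,0,1), (0,1,1,1), (1,1,0,0), (1,1,0,1), (1,1,1,1)
PSO (12): (0,0,0,0), (0,0,0,1), (0,0,1,0), (0,0,1,1), (0,1,0,0), (0,1,0,1), (0,1,1,0), (0,1,1,1), (1,1,0,0), (1,1,0,1), (1,1,1,0), (1,1,1,1)
target (0,0,1,0) ∈ {PSO}

SC:no TSO:no PSO:yes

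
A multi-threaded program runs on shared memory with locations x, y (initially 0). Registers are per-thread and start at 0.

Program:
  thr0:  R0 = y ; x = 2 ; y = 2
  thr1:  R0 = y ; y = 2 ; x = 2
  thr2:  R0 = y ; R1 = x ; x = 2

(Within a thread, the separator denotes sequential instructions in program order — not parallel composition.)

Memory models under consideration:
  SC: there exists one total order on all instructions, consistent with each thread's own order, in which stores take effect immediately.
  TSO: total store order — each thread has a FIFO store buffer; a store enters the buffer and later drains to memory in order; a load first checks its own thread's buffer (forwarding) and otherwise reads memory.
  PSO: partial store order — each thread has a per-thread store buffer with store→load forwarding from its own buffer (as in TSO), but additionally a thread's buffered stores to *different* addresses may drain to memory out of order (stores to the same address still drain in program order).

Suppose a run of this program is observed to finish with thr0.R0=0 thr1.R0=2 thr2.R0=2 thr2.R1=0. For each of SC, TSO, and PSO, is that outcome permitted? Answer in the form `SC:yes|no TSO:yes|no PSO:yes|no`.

SC:no TSO:no PSO:yes

outcome vector order: (thr0.R0,thr1.R0,thr2.R0,thr2.R1)
[SC] allowed = {0000, 0002, 0020, 0022, 0200, 0202, 0222, 2000, 2002, 2020, 2022}
[TSO] allowed = {0000, 0002, 0020, 0022, 0200, 0202, 0222, 2000, 2002, 2020, 2022}
[PSO] allowed = {0000, 0002, 0020, 0022, 0200, 0202, 0220, 0222, 2000, 2002, 2020, 2022}
target 0220 ∈ {PSO}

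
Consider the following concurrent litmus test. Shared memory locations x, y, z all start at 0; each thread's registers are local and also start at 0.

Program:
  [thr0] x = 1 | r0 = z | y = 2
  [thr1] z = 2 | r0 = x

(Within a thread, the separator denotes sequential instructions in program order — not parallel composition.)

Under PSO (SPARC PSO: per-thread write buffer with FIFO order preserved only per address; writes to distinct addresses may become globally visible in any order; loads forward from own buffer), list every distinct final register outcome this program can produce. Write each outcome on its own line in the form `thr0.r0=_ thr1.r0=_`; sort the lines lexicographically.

outcome vector order: (thr0.r0,thr1.r0)
|PSO outcomes| = 4

thr0.r0=0 thr1.r0=0
thr0.r0=0 thr1.r0=1
thr0.r0=2 thr1.r0=0
thr0.r0=2 thr1.r0=1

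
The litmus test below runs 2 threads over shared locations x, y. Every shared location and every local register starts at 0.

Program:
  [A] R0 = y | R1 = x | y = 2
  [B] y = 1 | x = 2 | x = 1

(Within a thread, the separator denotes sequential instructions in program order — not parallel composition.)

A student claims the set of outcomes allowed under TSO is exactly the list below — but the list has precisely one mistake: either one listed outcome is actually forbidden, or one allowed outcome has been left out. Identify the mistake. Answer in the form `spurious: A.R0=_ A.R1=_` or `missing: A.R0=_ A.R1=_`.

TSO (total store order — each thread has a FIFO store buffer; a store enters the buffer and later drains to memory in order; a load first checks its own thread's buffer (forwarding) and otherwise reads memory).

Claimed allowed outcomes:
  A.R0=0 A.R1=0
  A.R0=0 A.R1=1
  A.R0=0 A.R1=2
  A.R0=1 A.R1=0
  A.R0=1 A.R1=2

outcome vector order: (A.R0,A.R1)
TSO: 6 outcomes — {0/0; 0/1; 0/2; 1/0; 1/1; 1/2}
TSO∖claimed = {1/1}

missing: A.R0=1 A.R1=1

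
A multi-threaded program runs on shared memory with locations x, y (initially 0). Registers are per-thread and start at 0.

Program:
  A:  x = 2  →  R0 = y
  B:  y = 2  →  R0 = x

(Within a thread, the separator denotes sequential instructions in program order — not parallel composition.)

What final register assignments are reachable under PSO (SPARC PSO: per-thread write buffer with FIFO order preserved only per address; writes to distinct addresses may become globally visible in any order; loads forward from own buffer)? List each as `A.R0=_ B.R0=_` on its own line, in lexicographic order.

outcome vector order: (A.R0,B.R0)
|PSO outcomes| = 4

A.R0=0 B.R0=0
A.R0=0 B.R0=2
A.R0=2 B.R0=0
A.R0=2 B.R0=2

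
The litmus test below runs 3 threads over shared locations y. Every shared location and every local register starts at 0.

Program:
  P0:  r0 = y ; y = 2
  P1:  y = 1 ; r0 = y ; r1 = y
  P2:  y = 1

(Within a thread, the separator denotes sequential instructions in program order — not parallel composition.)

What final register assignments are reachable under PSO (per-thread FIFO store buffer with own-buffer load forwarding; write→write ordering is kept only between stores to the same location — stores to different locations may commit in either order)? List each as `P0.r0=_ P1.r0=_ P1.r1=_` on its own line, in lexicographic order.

outcome vector order: (P0.r0,P1.r0,P1.r1)
|PSO outcomes| = 8

P0.r0=0 P1.r0=1 P1.r1=1
P0.r0=0 P1.r0=1 P1.r1=2
P0.r0=0 P1.r0=2 P1.r1=1
P0.r0=0 P1.r0=2 P1.r1=2
P0.r0=1 P1.r0=1 P1.r1=1
P0.r0=1 P1.r0=1 P1.r1=2
P0.r0=1 P1.r0=2 P1.r1=1
P0.r0=1 P1.r0=2 P1.r1=2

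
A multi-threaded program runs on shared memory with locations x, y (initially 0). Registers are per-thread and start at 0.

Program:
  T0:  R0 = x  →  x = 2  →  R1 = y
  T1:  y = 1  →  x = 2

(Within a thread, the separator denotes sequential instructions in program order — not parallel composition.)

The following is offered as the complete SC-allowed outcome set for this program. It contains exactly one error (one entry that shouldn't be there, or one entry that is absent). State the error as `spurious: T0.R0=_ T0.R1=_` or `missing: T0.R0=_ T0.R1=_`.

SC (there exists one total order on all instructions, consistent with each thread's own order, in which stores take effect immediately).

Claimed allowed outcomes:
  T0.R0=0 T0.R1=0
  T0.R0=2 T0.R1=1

missing: T0.R0=0 T0.R1=1

outcome vector order: (T0.R0,T0.R1)
[SC] allowed = {0/0; 0/1; 2/1}
SC∖claimed = {0/1}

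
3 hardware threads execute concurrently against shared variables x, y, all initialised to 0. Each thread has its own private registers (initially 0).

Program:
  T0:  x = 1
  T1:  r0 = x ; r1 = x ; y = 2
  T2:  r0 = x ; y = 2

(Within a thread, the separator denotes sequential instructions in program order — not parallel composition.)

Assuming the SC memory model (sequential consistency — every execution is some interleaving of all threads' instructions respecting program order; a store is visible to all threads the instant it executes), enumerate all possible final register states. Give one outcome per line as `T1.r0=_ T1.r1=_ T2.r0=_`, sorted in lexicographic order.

outcome vector order: (T1.r0,T1.r1,T2.r0)
|SC outcomes| = 6

T1.r0=0 T1.r1=0 T2.r0=0
T1.r0=0 T1.r1=0 T2.r0=1
T1.r0=0 T1.r1=1 T2.r0=0
T1.r0=0 T1.r1=1 T2.r0=1
T1.r0=1 T1.r1=1 T2.r0=0
T1.r0=1 T1.r1=1 T2.r0=1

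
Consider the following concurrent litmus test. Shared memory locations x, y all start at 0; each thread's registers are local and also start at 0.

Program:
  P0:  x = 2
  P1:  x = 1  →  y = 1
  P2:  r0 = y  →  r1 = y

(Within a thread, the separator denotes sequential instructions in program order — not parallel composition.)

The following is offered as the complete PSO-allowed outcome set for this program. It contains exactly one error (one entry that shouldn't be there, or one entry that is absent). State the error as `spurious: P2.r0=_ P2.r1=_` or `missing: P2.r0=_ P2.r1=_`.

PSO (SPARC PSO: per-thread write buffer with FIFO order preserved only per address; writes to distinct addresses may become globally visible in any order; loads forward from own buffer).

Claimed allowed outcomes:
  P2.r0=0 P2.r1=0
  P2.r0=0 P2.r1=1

missing: P2.r0=1 P2.r1=1

outcome vector order: (P2.r0,P2.r1)
under PSO → <0 0>; <0 1>; <1 1>
PSO∖claimed = {<1 1>}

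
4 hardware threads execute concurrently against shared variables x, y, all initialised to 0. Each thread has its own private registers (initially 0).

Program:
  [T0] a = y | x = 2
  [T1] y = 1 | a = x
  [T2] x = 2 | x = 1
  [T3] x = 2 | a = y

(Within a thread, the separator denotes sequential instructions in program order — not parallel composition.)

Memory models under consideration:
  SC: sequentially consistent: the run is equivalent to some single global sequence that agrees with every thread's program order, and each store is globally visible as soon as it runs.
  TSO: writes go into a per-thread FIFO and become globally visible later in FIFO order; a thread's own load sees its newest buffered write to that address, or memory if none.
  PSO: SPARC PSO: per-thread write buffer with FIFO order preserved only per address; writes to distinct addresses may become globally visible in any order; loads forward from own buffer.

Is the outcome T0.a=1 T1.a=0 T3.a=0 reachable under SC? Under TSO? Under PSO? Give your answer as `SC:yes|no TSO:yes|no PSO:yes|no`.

SC:no TSO:yes PSO:yes

outcome vector order: (T0.a,T1.a,T3.a)
SC (10): 0/0/1, 0/1/0, 0/1/1, 0/2/0, 0/2/1, 1/0/1, 1/1/0, 1/1/1, 1/2/0, 1/2/1
TSO (12): 0/0/0, 0/0/1, 0/1/0, 0/1/1, 0/2/0, 0/2/1, 1/0/0, 1/0/1, 1/1/0, 1/1/1, 1/2/0, 1/2/1
PSO (12): 0/0/0, 0/0/1, 0/1/0, 0/1/1, 0/2/0, 0/2/1, 1/0/0, 1/0/1, 1/1/0, 1/1/1, 1/2/0, 1/2/1
target 1/0/0 ∈ {TSO,PSO}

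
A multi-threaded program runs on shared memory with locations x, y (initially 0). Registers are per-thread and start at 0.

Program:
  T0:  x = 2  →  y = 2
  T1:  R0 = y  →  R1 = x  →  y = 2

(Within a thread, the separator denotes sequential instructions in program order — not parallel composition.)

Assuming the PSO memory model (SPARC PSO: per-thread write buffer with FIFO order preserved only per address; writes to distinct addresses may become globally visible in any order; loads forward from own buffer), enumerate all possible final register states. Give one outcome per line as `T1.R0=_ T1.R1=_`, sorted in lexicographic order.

outcome vector order: (T1.R0,T1.R1)
|PSO outcomes| = 4

T1.R0=0 T1.R1=0
T1.R0=0 T1.R1=2
T1.R0=2 T1.R1=0
T1.R0=2 T1.R1=2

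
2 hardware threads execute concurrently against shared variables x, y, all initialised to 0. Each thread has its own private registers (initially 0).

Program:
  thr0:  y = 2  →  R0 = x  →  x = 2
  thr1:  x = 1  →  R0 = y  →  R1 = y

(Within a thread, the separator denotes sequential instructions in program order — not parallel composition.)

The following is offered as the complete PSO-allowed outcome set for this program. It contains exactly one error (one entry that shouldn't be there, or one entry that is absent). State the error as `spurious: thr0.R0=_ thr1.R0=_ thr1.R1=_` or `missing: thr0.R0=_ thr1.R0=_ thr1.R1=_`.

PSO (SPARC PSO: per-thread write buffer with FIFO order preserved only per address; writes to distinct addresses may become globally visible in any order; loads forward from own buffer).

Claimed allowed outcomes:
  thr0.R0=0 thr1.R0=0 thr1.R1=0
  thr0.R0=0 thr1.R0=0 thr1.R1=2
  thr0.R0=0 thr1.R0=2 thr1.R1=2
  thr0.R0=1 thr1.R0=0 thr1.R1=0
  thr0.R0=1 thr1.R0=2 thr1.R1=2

outcome vector order: (thr0.R0,thr1.R0,thr1.R1)
[PSO] allowed = {0/0/0; 0/0/2; 0/2/2; 1/0/0; 1/0/2; 1/2/2}
PSO∖claimed = {1/0/2}

missing: thr0.R0=1 thr1.R0=0 thr1.R1=2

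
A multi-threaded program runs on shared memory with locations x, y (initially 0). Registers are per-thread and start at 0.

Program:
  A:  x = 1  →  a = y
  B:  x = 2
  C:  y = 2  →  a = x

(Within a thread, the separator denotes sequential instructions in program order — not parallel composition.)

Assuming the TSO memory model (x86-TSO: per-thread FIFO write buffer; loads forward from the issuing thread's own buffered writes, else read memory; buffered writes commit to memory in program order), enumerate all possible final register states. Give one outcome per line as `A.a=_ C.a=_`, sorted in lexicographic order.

outcome vector order: (A.a,C.a)
|TSO outcomes| = 6

A.a=0 C.a=0
A.a=0 C.a=1
A.a=0 C.a=2
A.a=2 C.a=0
A.a=2 C.a=1
A.a=2 C.a=2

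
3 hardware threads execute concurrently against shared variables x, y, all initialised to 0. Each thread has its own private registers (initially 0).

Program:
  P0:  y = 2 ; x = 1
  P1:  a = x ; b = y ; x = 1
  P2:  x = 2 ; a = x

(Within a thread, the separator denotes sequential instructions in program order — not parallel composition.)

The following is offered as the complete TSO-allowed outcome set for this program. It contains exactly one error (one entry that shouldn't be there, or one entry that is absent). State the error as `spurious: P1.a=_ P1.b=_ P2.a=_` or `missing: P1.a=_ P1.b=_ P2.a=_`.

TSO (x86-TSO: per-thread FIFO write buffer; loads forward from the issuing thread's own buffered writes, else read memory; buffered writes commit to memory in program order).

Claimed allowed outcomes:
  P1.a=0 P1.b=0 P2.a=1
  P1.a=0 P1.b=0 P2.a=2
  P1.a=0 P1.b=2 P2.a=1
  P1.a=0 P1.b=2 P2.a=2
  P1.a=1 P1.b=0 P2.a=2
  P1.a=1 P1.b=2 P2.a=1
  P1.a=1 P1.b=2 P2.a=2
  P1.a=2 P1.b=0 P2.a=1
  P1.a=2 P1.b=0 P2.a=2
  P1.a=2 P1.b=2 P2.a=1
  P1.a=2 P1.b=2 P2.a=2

outcome vector order: (P1.a,P1.b,P2.a)
TSO: 10 outcomes — {0/0/1 0/0/2 0/2/1 0/2/2 1/2/1 1/2/2 2/0/1 2/0/2 2/2/1 2/2/2}
claimed∖TSO = {1/0/2}

spurious: P1.a=1 P1.b=0 P2.a=2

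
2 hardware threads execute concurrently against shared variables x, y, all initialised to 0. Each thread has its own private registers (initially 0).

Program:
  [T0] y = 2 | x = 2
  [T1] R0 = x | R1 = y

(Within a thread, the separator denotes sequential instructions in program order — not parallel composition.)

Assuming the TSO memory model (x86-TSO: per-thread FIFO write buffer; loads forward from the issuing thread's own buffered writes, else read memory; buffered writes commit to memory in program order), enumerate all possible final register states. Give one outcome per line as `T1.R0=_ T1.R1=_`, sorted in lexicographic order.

outcome vector order: (T1.R0,T1.R1)
|TSO outcomes| = 3

T1.R0=0 T1.R1=0
T1.R0=0 T1.R1=2
T1.R0=2 T1.R1=2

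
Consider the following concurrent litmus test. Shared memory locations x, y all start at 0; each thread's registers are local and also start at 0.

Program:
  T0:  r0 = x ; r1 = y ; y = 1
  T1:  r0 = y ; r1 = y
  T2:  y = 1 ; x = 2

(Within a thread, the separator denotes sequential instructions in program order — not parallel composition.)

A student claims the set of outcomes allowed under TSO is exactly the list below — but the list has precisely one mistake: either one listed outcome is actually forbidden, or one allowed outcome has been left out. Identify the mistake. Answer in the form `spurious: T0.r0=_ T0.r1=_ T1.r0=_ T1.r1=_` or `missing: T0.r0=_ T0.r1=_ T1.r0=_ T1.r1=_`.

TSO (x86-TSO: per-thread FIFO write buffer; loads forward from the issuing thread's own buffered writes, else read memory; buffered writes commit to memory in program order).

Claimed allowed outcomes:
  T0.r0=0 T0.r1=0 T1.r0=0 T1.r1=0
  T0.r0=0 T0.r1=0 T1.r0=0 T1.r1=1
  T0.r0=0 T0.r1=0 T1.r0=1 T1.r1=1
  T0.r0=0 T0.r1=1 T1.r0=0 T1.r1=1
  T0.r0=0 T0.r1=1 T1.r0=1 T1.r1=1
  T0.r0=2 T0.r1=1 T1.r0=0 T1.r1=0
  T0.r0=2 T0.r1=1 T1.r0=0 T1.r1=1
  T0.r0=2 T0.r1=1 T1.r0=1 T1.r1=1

outcome vector order: (T0.r0,T0.r1,T1.r0,T1.r1)
TSO (9): (0,0,0,0); (0,0,0,1); (0,0,1,1); (0,1,0,0); (0,1,0,1); (0,1,1,1); (2,1,0,0); (2,1,0,1); (2,1,1,1)
TSO∖claimed = {(0,1,0,0)}

missing: T0.r0=0 T0.r1=1 T1.r0=0 T1.r1=0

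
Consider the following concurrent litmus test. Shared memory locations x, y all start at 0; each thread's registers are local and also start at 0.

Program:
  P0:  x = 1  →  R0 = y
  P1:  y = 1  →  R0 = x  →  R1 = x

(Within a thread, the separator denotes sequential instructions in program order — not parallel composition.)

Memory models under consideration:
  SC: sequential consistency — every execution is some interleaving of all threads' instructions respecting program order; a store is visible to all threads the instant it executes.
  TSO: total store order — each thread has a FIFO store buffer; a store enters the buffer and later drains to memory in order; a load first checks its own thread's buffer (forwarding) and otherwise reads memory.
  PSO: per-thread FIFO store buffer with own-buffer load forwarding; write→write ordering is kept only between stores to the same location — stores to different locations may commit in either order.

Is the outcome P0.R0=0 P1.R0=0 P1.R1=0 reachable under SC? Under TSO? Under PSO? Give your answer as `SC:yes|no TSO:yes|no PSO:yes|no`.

outcome vector order: (P0.R0,P1.R0,P1.R1)
SC (4): 011, 100, 101, 111
TSO (6): 000, 001, 011, 100, 101, 111
PSO (6): 000, 001, 011, 100, 101, 111
target 000 ∈ {TSO,PSO}

SC:no TSO:yes PSO:yes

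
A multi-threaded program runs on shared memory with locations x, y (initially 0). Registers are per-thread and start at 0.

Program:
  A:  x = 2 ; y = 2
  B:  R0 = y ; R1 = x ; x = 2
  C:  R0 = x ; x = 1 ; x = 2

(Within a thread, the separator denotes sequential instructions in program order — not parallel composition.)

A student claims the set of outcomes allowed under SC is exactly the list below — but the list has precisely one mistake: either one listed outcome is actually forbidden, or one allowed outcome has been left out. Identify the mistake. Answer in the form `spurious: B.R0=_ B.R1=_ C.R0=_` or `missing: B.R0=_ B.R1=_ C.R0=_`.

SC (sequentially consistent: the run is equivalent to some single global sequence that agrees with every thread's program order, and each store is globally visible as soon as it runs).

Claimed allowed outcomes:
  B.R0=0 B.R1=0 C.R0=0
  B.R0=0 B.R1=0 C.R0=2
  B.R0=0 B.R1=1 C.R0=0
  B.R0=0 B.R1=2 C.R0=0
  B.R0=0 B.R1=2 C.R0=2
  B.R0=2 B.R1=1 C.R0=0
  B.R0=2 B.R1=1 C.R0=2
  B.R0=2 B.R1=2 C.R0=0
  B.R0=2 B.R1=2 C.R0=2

outcome vector order: (B.R0,B.R1,C.R0)
SC: 10 outcomes — {000, 002, 010, 012, 020, 022, 210, 212, 220, 222}
SC∖claimed = {012}

missing: B.R0=0 B.R1=1 C.R0=2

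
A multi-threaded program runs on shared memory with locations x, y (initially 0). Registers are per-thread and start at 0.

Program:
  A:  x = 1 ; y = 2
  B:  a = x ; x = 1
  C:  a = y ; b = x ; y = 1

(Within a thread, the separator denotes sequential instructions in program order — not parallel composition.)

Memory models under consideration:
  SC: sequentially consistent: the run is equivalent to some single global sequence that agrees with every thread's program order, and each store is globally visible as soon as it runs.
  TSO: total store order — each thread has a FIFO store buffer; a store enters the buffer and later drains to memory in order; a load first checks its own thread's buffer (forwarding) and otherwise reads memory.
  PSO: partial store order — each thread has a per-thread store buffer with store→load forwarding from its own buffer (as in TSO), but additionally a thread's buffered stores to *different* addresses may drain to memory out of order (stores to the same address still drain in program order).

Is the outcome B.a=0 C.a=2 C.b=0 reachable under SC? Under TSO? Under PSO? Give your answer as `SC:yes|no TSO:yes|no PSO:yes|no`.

SC:no TSO:no PSO:yes

outcome vector order: (B.a,C.a,C.b)
SC: 6 outcomes — {(0,0,0) (0,0,1) (0,2,1) (1,0,0) (1,0,1) (1,2,1)}
TSO: 6 outcomes — {(0,0,0) (0,0,1) (0,2,1) (1,0,0) (1,0,1) (1,2,1)}
PSO: 8 outcomes — {(0,0,0) (0,0,1) (0,2,0) (0,2,1) (1,0,0) (1,0,1) (1,2,0) (1,2,1)}
target (0,2,0) ∈ {PSO}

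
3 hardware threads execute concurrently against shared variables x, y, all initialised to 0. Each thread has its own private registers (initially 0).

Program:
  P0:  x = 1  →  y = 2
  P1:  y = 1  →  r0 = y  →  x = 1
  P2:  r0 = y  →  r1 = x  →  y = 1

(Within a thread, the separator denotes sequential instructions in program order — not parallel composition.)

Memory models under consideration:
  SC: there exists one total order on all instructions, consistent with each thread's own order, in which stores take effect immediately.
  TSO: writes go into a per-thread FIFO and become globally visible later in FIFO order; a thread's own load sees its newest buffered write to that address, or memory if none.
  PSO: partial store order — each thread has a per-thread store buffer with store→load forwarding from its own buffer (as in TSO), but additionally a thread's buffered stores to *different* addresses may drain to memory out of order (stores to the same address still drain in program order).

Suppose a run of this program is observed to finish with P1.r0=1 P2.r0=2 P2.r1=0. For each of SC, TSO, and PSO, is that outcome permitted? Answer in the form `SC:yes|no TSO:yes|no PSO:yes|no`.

SC:no TSO:no PSO:yes

outcome vector order: (P1.r0,P2.r0,P2.r1)
SC: 10 outcomes — {(1,0,0) (1,0,1) (1,1,0) (1,1,1) (1,2,1) (2,0,0) (2,0,1) (2,1,0) (2,1,1) (2,2,1)}
TSO: 10 outcomes — {(1,0,0) (1,0,1) (1,1,0) (1,1,1) (1,2,1) (2,0,0) (2,0,1) (2,1,0) (2,1,1) (2,2,1)}
PSO: 12 outcomes — {(1,0,0) (1,0,1) (1,1,0) (1,1,1) (1,2,0) (1,2,1) (2,0,0) (2,0,1) (2,1,0) (2,1,1) (2,2,0) (2,2,1)}
target (1,2,0) ∈ {PSO}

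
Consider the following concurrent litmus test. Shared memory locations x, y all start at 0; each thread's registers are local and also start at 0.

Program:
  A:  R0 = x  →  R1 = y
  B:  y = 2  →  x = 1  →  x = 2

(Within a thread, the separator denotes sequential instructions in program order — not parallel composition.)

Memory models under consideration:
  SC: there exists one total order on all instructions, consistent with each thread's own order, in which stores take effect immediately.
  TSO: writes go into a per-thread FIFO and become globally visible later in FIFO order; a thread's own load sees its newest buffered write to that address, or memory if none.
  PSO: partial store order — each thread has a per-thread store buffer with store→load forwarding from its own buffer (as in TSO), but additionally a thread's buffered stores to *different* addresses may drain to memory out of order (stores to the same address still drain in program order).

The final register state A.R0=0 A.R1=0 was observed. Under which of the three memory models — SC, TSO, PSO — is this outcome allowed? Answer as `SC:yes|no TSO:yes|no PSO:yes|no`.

outcome vector order: (A.R0,A.R1)
SC: 4 outcomes — {00 02 12 22}
TSO: 4 outcomes — {00 02 12 22}
PSO: 6 outcomes — {00 02 10 12 20 22}
target 00 ∈ {SC,TSO,PSO}

SC:yes TSO:yes PSO:yes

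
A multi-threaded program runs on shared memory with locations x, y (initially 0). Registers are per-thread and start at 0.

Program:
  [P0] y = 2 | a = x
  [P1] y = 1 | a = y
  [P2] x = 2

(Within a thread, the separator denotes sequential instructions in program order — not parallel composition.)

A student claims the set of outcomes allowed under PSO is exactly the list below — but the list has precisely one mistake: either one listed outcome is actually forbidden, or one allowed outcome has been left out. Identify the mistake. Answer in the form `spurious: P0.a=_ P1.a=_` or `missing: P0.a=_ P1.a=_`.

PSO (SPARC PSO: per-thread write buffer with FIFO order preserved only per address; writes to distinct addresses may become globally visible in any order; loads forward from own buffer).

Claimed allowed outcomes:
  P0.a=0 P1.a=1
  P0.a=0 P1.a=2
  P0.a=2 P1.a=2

outcome vector order: (P0.a,P1.a)
[PSO] allowed = {01; 02; 21; 22}
PSO∖claimed = {21}

missing: P0.a=2 P1.a=1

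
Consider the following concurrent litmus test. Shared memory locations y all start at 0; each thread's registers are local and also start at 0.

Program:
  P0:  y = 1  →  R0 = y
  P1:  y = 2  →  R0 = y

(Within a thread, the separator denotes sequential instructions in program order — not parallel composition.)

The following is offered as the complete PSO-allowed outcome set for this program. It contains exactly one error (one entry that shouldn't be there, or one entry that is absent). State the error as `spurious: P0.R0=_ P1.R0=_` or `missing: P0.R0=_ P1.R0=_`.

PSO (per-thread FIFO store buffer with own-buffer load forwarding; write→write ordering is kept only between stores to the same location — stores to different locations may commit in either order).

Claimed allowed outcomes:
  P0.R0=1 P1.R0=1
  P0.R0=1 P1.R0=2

outcome vector order: (P0.R0,P1.R0)
under PSO → <1 1> <1 2> <2 2>
PSO∖claimed = {<2 2>}

missing: P0.R0=2 P1.R0=2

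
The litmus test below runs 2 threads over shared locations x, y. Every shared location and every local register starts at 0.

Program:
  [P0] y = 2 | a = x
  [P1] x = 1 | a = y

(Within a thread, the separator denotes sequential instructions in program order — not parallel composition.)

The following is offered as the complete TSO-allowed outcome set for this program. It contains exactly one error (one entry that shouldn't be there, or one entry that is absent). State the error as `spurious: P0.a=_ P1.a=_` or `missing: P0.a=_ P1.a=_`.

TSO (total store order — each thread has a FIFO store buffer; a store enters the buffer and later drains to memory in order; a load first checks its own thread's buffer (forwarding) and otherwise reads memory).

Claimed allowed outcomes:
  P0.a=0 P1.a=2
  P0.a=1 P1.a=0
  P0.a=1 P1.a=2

missing: P0.a=0 P1.a=0

outcome vector order: (P0.a,P1.a)
[TSO] allowed = {0/0, 0/2, 1/0, 1/2}
TSO∖claimed = {0/0}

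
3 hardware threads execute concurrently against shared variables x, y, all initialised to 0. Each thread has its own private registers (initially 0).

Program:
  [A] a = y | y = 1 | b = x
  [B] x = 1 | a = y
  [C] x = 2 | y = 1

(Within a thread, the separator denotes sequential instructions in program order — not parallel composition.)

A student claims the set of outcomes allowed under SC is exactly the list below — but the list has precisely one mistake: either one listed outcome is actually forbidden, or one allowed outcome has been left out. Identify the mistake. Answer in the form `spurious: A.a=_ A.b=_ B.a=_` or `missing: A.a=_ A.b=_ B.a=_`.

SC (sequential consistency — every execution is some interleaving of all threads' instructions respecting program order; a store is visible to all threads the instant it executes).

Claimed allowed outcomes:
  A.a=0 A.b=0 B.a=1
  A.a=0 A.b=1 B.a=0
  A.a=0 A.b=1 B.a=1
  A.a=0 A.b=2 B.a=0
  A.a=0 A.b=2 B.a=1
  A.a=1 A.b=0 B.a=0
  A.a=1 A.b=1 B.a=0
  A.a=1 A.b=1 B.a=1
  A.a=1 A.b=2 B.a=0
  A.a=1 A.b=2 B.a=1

outcome vector order: (A.a,A.b,B.a)
SC (9): (0,0,1), (0,1,0), (0,1,1), (0,2,0), (0,2,1), (1,1,0), (1,1,1), (1,2,0), (1,2,1)
claimed∖SC = {(1,0,0)}

spurious: A.a=1 A.b=0 B.a=0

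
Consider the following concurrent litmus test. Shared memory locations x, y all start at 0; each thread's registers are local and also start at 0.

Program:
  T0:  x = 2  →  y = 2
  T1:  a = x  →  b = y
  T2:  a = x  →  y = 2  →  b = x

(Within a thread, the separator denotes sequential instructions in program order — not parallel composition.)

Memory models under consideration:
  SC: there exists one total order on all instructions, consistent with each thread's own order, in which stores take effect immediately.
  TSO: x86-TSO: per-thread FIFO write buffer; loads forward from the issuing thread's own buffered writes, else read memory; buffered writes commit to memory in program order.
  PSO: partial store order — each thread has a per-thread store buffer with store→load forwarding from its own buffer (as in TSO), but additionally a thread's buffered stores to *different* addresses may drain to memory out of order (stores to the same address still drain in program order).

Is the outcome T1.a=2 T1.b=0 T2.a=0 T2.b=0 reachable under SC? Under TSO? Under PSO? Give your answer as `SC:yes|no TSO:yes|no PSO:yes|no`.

SC:no TSO:yes PSO:yes

outcome vector order: (T1.a,T1.b,T2.a,T2.b)
[SC] allowed = {<0 0 0 0>; <0 0 0 2>; <0 0 2 2>; <0 2 0 0>; <0 2 0 2>; <0 2 2 2>; <2 0 0 2>; <2 0 2 2>; <2 2 0 0>; <2 2 0 2>; <2 2 2 2>}
[TSO] allowed = {<0 0 0 0>; <0 0 0 2>; <0 0 2 2>; <0 2 0 0>; <0 2 0 2>; <0 2 2 2>; <2 0 0 0>; <2 0 0 2>; <2 0 2 2>; <2 2 0 0>; <2 2 0 2>; <2 2 2 2>}
[PSO] allowed = {<0 0 0 0>; <0 0 0 2>; <0 0 2 2>; <0 2 0 0>; <0 2 0 2>; <0 2 2 2>; <2 0 0 0>; <2 0 0 2>; <2 0 2 2>; <2 2 0 0>; <2 2 0 2>; <2 2 2 2>}
target <2 0 0 0> ∈ {TSO,PSO}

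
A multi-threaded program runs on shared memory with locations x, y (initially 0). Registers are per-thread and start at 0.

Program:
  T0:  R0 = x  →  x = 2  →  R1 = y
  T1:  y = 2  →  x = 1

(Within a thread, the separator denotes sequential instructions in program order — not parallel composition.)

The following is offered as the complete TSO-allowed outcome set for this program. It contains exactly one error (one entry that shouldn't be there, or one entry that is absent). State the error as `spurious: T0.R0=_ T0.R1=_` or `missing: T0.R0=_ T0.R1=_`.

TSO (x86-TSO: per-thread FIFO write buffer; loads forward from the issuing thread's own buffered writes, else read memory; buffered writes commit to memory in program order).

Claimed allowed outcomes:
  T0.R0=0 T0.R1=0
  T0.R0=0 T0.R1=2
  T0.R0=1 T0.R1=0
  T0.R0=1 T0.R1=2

spurious: T0.R0=1 T0.R1=0

outcome vector order: (T0.R0,T0.R1)
TSO (3): (0,0), (0,2), (1,2)
claimed∖TSO = {(1,0)}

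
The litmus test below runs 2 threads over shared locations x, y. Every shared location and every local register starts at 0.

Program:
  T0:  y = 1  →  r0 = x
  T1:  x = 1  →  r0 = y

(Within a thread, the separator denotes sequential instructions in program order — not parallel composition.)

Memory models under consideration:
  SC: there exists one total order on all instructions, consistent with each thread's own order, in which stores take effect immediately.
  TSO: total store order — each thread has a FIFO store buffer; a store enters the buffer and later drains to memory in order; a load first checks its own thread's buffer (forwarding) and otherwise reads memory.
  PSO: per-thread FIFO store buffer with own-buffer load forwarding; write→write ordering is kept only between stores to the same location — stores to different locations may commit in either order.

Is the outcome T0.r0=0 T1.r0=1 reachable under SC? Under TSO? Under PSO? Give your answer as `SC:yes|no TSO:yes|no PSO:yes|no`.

outcome vector order: (T0.r0,T1.r0)
SC (3): 01, 10, 11
TSO (4): 00, 01, 10, 11
PSO (4): 00, 01, 10, 11
target 01 ∈ {SC,TSO,PSO}

SC:yes TSO:yes PSO:yes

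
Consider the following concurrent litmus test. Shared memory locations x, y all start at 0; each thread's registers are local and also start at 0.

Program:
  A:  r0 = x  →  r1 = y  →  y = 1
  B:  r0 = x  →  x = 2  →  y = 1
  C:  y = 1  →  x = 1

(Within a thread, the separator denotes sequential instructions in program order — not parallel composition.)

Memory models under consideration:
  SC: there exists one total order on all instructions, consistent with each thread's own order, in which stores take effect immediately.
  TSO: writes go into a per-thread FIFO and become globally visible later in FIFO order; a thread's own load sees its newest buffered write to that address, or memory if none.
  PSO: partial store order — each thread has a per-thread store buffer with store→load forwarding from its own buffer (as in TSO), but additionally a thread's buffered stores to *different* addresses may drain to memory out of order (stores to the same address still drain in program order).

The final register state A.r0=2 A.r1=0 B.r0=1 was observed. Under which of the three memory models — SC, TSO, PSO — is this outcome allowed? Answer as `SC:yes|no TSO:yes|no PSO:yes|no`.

SC:no TSO:no PSO:yes

outcome vector order: (A.r0,A.r1,B.r0)
under SC → 000 001 010 011 110 111 200 210 211
under TSO → 000 001 010 011 110 111 200 210 211
under PSO → 000 001 010 011 100 101 110 111 200 201 210 211
target 201 ∈ {PSO}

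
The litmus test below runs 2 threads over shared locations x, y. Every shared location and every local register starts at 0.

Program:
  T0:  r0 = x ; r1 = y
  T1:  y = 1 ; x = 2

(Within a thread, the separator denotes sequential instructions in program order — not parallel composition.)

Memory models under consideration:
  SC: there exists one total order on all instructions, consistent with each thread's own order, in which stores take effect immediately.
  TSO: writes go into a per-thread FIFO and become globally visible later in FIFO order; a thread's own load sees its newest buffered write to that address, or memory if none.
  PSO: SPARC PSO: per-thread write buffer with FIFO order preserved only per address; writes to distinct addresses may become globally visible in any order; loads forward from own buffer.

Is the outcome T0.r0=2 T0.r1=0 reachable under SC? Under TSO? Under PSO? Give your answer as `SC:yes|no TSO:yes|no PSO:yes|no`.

SC:no TSO:no PSO:yes

outcome vector order: (T0.r0,T0.r1)
under SC → 00, 01, 21
under TSO → 00, 01, 21
under PSO → 00, 01, 20, 21
target 20 ∈ {PSO}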